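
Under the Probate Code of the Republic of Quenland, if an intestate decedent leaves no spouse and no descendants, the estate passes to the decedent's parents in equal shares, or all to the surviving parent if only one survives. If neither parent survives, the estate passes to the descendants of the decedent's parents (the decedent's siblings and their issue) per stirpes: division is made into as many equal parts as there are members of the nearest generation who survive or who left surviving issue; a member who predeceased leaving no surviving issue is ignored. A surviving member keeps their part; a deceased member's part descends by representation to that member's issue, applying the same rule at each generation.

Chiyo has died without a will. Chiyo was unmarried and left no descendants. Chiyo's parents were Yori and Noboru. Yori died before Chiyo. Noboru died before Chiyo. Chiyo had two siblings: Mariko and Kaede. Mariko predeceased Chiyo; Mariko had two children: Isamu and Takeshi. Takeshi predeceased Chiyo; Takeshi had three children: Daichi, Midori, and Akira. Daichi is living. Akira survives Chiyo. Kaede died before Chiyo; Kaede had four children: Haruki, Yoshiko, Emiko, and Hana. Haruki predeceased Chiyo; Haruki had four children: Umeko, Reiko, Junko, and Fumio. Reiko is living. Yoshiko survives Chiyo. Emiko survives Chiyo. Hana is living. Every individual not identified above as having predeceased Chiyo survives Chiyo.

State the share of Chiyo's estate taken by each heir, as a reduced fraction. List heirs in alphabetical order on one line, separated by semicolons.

Akira 1/12; Daichi 1/12; Emiko 1/8; Fumio 1/32; Hana 1/8; Isamu 1/4; Junko 1/32; Midori 1/12; Reiko 1/32; Umeko 1/32; Yoshiko 1/8

Neither parent survives and there are no descendants, so the estate passes to Chiyo's siblings and their issue per stirpes.
The estate is divided into 2 equal shares of 1/2 among Mariko, Kaede.
Mariko predeceased; the 1/2 allotted to Mariko's branch passes to Mariko's issue by representation.
The 1/2 is divided into 2 equal shares of 1/4 among Isamu, Takeshi.
Isamu is living and takes 1/4.
Takeshi predeceased; the 1/4 allotted to Takeshi's branch passes to Takeshi's issue by representation.
The 1/4 is divided into 3 equal shares of 1/12 among Daichi, Midori, Akira.
Daichi is living and takes 1/12.
Midori is living and takes 1/12.
Akira is living and takes 1/12.
Kaede predeceased; the 1/2 allotted to Kaede's branch passes to Kaede's issue by representation.
The 1/2 is divided into 4 equal shares of 1/8 among Haruki, Yoshiko, Emiko, Hana.
Haruki predeceased; the 1/8 allotted to Haruki's branch passes to Haruki's issue by representation.
The 1/8 is divided into 4 equal shares of 1/32 among Umeko, Reiko, Junko, Fumio.
Umeko is living and takes 1/32.
Reiko is living and takes 1/32.
Junko is living and takes 1/32.
Fumio is living and takes 1/32.
Yoshiko is living and takes 1/8.
Emiko is living and takes 1/8.
Hana is living and takes 1/8.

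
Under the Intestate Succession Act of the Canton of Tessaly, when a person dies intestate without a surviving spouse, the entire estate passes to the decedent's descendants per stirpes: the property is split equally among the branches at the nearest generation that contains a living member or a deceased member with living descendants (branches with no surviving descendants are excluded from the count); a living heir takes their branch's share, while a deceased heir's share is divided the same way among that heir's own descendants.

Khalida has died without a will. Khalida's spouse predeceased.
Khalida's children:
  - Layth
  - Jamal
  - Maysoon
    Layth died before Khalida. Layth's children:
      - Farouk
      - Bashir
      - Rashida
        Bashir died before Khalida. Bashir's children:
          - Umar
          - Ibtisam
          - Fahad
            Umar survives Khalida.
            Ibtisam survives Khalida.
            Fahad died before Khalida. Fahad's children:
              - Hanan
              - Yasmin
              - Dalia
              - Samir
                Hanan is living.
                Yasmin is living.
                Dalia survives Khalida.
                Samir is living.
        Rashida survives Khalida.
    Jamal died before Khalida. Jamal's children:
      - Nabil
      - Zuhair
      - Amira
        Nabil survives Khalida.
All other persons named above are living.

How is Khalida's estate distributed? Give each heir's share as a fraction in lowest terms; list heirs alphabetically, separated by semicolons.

There is no surviving spouse, so the entire estate passes to Khalida's descendants per stirpes.
The estate is divided into 3 equal shares of 1/3 among Layth, Jamal, Maysoon.
Layth predeceased; the 1/3 allotted to Layth's branch passes to Layth's issue by representation.
The 1/3 is divided into 3 equal shares of 1/9 among Farouk, Bashir, Rashida.
Farouk is living and takes 1/9.
Bashir predeceased; the 1/9 allotted to Bashir's branch passes to Bashir's issue by representation.
The 1/9 is divided into 3 equal shares of 1/27 among Umar, Ibtisam, Fahad.
Umar is living and takes 1/27.
Ibtisam is living and takes 1/27.
Fahad predeceased; the 1/27 allotted to Fahad's branch passes to Fahad's issue by representation.
The 1/27 is divided into 4 equal shares of 1/108 among Hanan, Yasmin, Dalia, Samir.
Hanan is living and takes 1/108.
Yasmin is living and takes 1/108.
Dalia is living and takes 1/108.
Samir is living and takes 1/108.
Rashida is living and takes 1/9.
Jamal predeceased; the 1/3 allotted to Jamal's branch passes to Jamal's issue by representation.
The 1/3 is divided into 3 equal shares of 1/9 among Nabil, Zuhair, Amira.
Nabil is living and takes 1/9.
Zuhair is living and takes 1/9.
Amira is living and takes 1/9.
Maysoon is living and takes 1/3.

Amira 1/9; Dalia 1/108; Farouk 1/9; Hanan 1/108; Ibtisam 1/27; Maysoon 1/3; Nabil 1/9; Rashida 1/9; Samir 1/108; Umar 1/27; Yasmin 1/108; Zuhair 1/9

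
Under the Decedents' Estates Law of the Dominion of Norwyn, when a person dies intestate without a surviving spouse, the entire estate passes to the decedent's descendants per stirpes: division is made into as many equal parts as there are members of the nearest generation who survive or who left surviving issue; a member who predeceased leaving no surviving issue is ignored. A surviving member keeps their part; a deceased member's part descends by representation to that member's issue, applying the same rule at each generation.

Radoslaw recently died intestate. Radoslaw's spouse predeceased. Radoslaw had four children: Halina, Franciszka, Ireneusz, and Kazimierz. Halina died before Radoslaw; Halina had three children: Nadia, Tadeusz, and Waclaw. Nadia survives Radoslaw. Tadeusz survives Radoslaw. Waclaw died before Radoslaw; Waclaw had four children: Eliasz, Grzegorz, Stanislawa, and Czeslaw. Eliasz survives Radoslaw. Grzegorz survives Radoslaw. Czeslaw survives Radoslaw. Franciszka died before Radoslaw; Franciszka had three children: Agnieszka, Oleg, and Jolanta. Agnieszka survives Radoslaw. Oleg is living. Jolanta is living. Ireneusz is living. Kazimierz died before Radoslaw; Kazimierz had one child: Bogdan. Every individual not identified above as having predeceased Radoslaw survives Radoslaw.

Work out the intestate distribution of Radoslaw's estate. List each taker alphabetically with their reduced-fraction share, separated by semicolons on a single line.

Agnieszka 1/12; Bogdan 1/4; Czeslaw 1/48; Eliasz 1/48; Grzegorz 1/48; Ireneusz 1/4; Jolanta 1/12; Nadia 1/12; Oleg 1/12; Stanislawa 1/48; Tadeusz 1/12

There is no surviving spouse, so the entire estate passes to Radoslaw's descendants per stirpes.
The estate is divided into 4 equal shares of 1/4 among Halina, Franciszka, Ireneusz, Kazimierz.
Halina predeceased; the 1/4 allotted to Halina's branch passes to Halina's issue by representation.
The 1/4 is divided into 3 equal shares of 1/12 among Nadia, Tadeusz, Waclaw.
Nadia is living and takes 1/12.
Tadeusz is living and takes 1/12.
Waclaw predeceased; the 1/12 allotted to Waclaw's branch passes to Waclaw's issue by representation.
The 1/12 is divided into 4 equal shares of 1/48 among Eliasz, Grzegorz, Stanislawa, Czeslaw.
Eliasz is living and takes 1/48.
Grzegorz is living and takes 1/48.
Stanislawa is living and takes 1/48.
Czeslaw is living and takes 1/48.
Franciszka predeceased; the 1/4 allotted to Franciszka's branch passes to Franciszka's issue by representation.
The 1/4 is divided into 3 equal shares of 1/12 among Agnieszka, Oleg, Jolanta.
Agnieszka is living and takes 1/12.
Oleg is living and takes 1/12.
Jolanta is living and takes 1/12.
Ireneusz is living and takes 1/4.
Kazimierz predeceased; the 1/4 allotted to Kazimierz's branch passes to Kazimierz's issue by representation.
Bogdan is the sole taker at this level and receives the full 1/4.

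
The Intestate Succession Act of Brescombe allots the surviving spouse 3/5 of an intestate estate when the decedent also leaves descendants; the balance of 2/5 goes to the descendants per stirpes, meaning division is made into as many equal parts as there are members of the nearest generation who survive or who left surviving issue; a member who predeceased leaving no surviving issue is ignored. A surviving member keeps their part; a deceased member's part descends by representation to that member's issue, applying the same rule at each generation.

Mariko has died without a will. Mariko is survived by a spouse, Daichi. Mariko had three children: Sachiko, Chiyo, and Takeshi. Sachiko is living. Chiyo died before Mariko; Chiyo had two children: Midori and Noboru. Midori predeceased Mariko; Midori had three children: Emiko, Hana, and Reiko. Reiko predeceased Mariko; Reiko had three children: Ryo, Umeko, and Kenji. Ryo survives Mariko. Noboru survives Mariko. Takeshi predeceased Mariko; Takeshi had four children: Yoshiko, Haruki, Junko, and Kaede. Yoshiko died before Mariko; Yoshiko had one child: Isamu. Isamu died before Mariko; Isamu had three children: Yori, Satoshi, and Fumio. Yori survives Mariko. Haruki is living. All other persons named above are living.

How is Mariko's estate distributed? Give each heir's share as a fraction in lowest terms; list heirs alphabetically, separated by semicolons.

Daichi 3/5; Emiko 1/45; Fumio 1/90; Hana 1/45; Haruki 1/30; Junko 1/30; Kaede 1/30; Kenji 1/135; Noboru 1/15; Ryo 1/135; Sachiko 2/15; Satoshi 1/90; Umeko 1/135; Yori 1/90

Daichi, as surviving spouse, takes 3/5.
The remaining 2/5 passes to Mariko's descendants per stirpes.
The 2/5 is divided into 3 equal shares of 2/15 among Sachiko, Chiyo, Takeshi.
Sachiko is living and takes 2/15.
Chiyo predeceased; the 2/15 allotted to Chiyo's branch passes to Chiyo's issue by representation.
The 2/15 is divided into 2 equal shares of 1/15 among Midori, Noboru.
Midori predeceased; the 1/15 allotted to Midori's branch passes to Midori's issue by representation.
The 1/15 is divided into 3 equal shares of 1/45 among Emiko, Hana, Reiko.
Emiko is living and takes 1/45.
Hana is living and takes 1/45.
Reiko predeceased; the 1/45 allotted to Reiko's branch passes to Reiko's issue by representation.
The 1/45 is divided into 3 equal shares of 1/135 among Ryo, Umeko, Kenji.
Ryo is living and takes 1/135.
Umeko is living and takes 1/135.
Kenji is living and takes 1/135.
Noboru is living and takes 1/15.
Takeshi predeceased; the 2/15 allotted to Takeshi's branch passes to Takeshi's issue by representation.
The 2/15 is divided into 4 equal shares of 1/30 among Yoshiko, Haruki, Junko, Kaede.
Yoshiko predeceased; the 1/30 allotted to Yoshiko's branch passes to Yoshiko's issue by representation.
Isamu's line is the sole branch at this level, so the full 1/30 passes to Isamu's issue by representation.
The 1/30 is divided into 3 equal shares of 1/90 among Yori, Satoshi, Fumio.
Yori is living and takes 1/90.
Satoshi is living and takes 1/90.
Fumio is living and takes 1/90.
Haruki is living and takes 1/30.
Junko is living and takes 1/30.
Kaede is living and takes 1/30.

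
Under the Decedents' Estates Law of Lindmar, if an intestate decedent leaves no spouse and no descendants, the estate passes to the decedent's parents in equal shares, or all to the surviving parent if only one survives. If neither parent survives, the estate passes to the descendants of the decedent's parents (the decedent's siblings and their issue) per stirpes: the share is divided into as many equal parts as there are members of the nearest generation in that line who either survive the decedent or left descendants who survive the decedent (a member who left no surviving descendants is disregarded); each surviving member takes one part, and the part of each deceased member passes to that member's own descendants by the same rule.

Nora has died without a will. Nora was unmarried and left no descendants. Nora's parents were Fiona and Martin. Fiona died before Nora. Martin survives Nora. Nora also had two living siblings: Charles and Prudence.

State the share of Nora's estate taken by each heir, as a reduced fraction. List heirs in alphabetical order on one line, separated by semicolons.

Martin 1

Only one parent, Martin, survives, so Martin takes the entire estate. The siblings take nothing because a surviving parent has priority.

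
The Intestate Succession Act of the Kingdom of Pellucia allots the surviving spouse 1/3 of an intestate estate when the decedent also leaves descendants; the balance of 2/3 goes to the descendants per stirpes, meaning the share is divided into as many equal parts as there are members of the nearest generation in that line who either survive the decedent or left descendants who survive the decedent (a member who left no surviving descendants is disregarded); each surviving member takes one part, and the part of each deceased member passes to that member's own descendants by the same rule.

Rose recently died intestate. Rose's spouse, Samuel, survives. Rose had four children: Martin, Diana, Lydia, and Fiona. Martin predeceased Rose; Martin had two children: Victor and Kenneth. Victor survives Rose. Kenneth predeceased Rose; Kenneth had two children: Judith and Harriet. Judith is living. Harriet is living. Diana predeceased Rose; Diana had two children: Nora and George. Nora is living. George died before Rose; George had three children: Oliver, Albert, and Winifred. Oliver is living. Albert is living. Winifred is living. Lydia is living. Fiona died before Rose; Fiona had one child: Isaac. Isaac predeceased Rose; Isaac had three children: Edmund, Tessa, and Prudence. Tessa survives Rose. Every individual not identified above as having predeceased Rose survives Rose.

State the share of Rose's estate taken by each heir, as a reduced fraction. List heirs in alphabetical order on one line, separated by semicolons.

Samuel, as surviving spouse, takes 1/3.
The remaining 2/3 passes to Rose's descendants per stirpes.
The 2/3 is divided into 4 equal shares of 1/6 among Martin, Diana, Lydia, Fiona.
Martin predeceased; the 1/6 allotted to Martin's branch passes to Martin's issue by representation.
The 1/6 is divided into 2 equal shares of 1/12 among Victor, Kenneth.
Victor is living and takes 1/12.
Kenneth predeceased; the 1/12 allotted to Kenneth's branch passes to Kenneth's issue by representation.
The 1/12 is divided into 2 equal shares of 1/24 among Judith, Harriet.
Judith is living and takes 1/24.
Harriet is living and takes 1/24.
Diana predeceased; the 1/6 allotted to Diana's branch passes to Diana's issue by representation.
The 1/6 is divided into 2 equal shares of 1/12 among Nora, George.
Nora is living and takes 1/12.
George predeceased; the 1/12 allotted to George's branch passes to George's issue by representation.
The 1/12 is divided into 3 equal shares of 1/36 among Oliver, Albert, Winifred.
Oliver is living and takes 1/36.
Albert is living and takes 1/36.
Winifred is living and takes 1/36.
Lydia is living and takes 1/6.
Fiona predeceased; the 1/6 allotted to Fiona's branch passes to Fiona's issue by representation.
Isaac's line is the sole branch at this level, so the full 1/6 passes to Isaac's issue by representation.
The 1/6 is divided into 3 equal shares of 1/18 among Edmund, Tessa, Prudence.
Edmund is living and takes 1/18.
Tessa is living and takes 1/18.
Prudence is living and takes 1/18.

Albert 1/36; Edmund 1/18; Harriet 1/24; Judith 1/24; Lydia 1/6; Nora 1/12; Oliver 1/36; Prudence 1/18; Samuel 1/3; Tessa 1/18; Victor 1/12; Winifred 1/36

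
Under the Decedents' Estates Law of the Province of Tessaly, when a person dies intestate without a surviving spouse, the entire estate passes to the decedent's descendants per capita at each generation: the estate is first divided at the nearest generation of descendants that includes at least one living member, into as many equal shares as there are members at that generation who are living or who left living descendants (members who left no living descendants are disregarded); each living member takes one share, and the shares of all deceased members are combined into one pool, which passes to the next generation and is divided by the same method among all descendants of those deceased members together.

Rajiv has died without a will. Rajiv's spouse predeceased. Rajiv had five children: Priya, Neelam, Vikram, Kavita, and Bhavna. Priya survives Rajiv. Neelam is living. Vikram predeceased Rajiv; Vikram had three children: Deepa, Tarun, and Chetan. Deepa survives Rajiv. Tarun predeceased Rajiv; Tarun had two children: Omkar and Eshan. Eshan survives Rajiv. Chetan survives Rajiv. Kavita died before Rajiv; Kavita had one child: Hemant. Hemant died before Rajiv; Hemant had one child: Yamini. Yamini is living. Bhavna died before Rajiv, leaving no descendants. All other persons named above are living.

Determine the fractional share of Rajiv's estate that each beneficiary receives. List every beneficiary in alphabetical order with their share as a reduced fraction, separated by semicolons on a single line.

Chetan 1/8; Deepa 1/8; Eshan 1/12; Neelam 1/4; Omkar 1/12; Priya 1/4; Yamini 1/12

There is no surviving spouse, so the entire estate passes to Rajiv's descendants per capita at each generation.
At generation 1 (Priya, Neelam, Vikram, Kavita) there are 4 shares of (1)/4 = 1/4 each.
Living: Priya and Neelam — each takes 1/4.
Deceased: Vikram and Kavita. Their combined 1/2 is pooled and carried to generation 2.
At generation 2 (Deepa, Tarun, Chetan, Hemant) there are 4 shares of (1/2)/4 = 1/8 each.
Living: Deepa and Chetan — each takes 1/8.
Deceased: Tarun and Hemant. Their combined 1/4 is pooled and carried to generation 3.
At generation 3 (Omkar, Eshan, Yamini) there are 3 shares of (1/4)/3 = 1/12 each.
Living: Omkar, Eshan, and Yamini — each takes 1/12.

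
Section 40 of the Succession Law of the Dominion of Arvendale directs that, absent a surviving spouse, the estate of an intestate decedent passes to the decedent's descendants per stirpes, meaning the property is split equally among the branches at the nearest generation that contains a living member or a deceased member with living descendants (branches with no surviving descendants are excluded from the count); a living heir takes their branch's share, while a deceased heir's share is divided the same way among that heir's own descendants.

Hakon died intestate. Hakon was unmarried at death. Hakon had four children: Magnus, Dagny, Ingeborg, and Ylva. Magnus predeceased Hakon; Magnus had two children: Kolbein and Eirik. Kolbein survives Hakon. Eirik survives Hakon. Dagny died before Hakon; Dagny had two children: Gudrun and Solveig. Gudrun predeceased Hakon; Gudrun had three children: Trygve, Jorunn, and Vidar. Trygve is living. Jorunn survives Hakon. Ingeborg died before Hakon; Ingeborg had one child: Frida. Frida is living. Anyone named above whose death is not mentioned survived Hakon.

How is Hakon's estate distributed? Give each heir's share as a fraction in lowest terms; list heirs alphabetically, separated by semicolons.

There is no surviving spouse, so the entire estate passes to Hakon's descendants per stirpes.
The estate is divided into 4 equal shares of 1/4 among Magnus, Dagny, Ingeborg, Ylva.
Magnus predeceased; the 1/4 allotted to Magnus's branch passes to Magnus's issue by representation.
The 1/4 is divided into 2 equal shares of 1/8 among Kolbein, Eirik.
Kolbein is living and takes 1/8.
Eirik is living and takes 1/8.
Dagny predeceased; the 1/4 allotted to Dagny's branch passes to Dagny's issue by representation.
The 1/4 is divided into 2 equal shares of 1/8 among Gudrun, Solveig.
Gudrun predeceased; the 1/8 allotted to Gudrun's branch passes to Gudrun's issue by representation.
The 1/8 is divided into 3 equal shares of 1/24 among Trygve, Jorunn, Vidar.
Trygve is living and takes 1/24.
Jorunn is living and takes 1/24.
Vidar is living and takes 1/24.
Solveig is living and takes 1/8.
Ingeborg predeceased; the 1/4 allotted to Ingeborg's branch passes to Ingeborg's issue by representation.
Frida is the sole taker at this level and receives the full 1/4.
Ylva is living and takes 1/4.

Eirik 1/8; Frida 1/4; Jorunn 1/24; Kolbein 1/8; Solveig 1/8; Trygve 1/24; Vidar 1/24; Ylva 1/4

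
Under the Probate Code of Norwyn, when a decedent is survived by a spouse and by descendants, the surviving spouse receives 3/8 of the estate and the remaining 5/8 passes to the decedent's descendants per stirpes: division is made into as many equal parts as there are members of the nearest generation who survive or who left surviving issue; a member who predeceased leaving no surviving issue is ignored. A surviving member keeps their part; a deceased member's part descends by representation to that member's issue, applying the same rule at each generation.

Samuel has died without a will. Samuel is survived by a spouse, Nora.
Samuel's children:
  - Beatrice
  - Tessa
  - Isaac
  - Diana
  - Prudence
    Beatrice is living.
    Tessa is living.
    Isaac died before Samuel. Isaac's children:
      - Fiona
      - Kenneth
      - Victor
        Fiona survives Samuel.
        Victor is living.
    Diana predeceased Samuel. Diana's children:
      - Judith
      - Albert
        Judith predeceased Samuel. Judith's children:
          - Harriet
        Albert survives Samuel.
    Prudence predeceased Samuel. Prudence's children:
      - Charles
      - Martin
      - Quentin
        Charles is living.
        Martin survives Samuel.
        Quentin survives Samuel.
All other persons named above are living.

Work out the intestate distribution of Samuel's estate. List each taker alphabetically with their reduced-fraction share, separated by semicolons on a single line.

Albert 1/16; Beatrice 1/8; Charles 1/24; Fiona 1/24; Harriet 1/16; Kenneth 1/24; Martin 1/24; Nora 3/8; Quentin 1/24; Tessa 1/8; Victor 1/24

Nora, as surviving spouse, takes 3/8.
The remaining 5/8 passes to Samuel's descendants per stirpes.
The 5/8 is divided into 5 equal shares of 1/8 among Beatrice, Tessa, Isaac, Diana, Prudence.
Beatrice is living and takes 1/8.
Tessa is living and takes 1/8.
Isaac predeceased; the 1/8 allotted to Isaac's branch passes to Isaac's issue by representation.
The 1/8 is divided into 3 equal shares of 1/24 among Fiona, Kenneth, Victor.
Fiona is living and takes 1/24.
Kenneth is living and takes 1/24.
Victor is living and takes 1/24.
Diana predeceased; the 1/8 allotted to Diana's branch passes to Diana's issue by representation.
The 1/8 is divided into 2 equal shares of 1/16 among Judith, Albert.
Judith predeceased; the 1/16 allotted to Judith's branch passes to Judith's issue by representation.
Harriet is the sole taker at this level and receives the full 1/16.
Albert is living and takes 1/16.
Prudence predeceased; the 1/8 allotted to Prudence's branch passes to Prudence's issue by representation.
The 1/8 is divided into 3 equal shares of 1/24 among Charles, Martin, Quentin.
Charles is living and takes 1/24.
Martin is living and takes 1/24.
Quentin is living and takes 1/24.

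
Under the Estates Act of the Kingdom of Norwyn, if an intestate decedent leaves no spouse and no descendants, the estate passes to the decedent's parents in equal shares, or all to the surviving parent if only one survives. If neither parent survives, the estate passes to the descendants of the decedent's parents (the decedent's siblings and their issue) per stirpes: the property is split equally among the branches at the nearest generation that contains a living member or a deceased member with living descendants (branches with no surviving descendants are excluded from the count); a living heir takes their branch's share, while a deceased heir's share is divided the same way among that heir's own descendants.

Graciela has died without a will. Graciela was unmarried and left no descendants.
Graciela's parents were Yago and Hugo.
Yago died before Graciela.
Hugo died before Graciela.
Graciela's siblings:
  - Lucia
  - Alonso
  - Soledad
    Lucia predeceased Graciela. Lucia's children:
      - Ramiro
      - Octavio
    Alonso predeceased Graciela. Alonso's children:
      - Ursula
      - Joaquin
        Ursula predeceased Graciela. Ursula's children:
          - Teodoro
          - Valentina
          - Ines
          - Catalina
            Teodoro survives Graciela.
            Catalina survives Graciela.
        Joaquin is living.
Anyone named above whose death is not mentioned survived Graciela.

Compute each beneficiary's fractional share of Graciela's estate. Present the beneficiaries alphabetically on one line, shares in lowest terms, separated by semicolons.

Neither parent survives and there are no descendants, so the estate passes to Graciela's siblings and their issue per stirpes.
The estate is divided into 3 equal shares of 1/3 among Lucia, Alonso, Soledad.
Lucia predeceased; the 1/3 allotted to Lucia's branch passes to Lucia's issue by representation.
The 1/3 is divided into 2 equal shares of 1/6 among Ramiro, Octavio.
Ramiro is living and takes 1/6.
Octavio is living and takes 1/6.
Alonso predeceased; the 1/3 allotted to Alonso's branch passes to Alonso's issue by representation.
The 1/3 is divided into 2 equal shares of 1/6 among Ursula, Joaquin.
Ursula predeceased; the 1/6 allotted to Ursula's branch passes to Ursula's issue by representation.
The 1/6 is divided into 4 equal shares of 1/24 among Teodoro, Valentina, Ines, Catalina.
Teodoro is living and takes 1/24.
Valentina is living and takes 1/24.
Ines is living and takes 1/24.
Catalina is living and takes 1/24.
Joaquin is living and takes 1/6.
Soledad is living and takes 1/3.

Catalina 1/24; Ines 1/24; Joaquin 1/6; Octavio 1/6; Ramiro 1/6; Soledad 1/3; Teodoro 1/24; Valentina 1/24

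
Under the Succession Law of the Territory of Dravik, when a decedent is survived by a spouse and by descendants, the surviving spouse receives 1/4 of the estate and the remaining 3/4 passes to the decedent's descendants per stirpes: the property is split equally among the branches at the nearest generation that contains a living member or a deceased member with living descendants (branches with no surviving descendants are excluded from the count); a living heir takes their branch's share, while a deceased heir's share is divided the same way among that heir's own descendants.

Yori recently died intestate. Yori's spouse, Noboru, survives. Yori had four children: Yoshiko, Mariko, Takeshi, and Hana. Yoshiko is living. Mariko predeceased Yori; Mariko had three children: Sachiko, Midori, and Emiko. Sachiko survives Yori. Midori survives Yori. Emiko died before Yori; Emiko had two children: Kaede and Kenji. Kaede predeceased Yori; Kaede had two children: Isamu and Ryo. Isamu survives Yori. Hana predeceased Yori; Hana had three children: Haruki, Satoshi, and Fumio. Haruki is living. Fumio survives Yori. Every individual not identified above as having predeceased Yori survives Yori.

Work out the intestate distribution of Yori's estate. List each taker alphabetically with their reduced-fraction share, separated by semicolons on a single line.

Noboru, as surviving spouse, takes 1/4.
The remaining 3/4 passes to Yori's descendants per stirpes.
The 3/4 is divided into 4 equal shares of 3/16 among Yoshiko, Mariko, Takeshi, Hana.
Yoshiko is living and takes 3/16.
Mariko predeceased; the 3/16 allotted to Mariko's branch passes to Mariko's issue by representation.
The 3/16 is divided into 3 equal shares of 1/16 among Sachiko, Midori, Emiko.
Sachiko is living and takes 1/16.
Midori is living and takes 1/16.
Emiko predeceased; the 1/16 allotted to Emiko's branch passes to Emiko's issue by representation.
The 1/16 is divided into 2 equal shares of 1/32 among Kaede, Kenji.
Kaede predeceased; the 1/32 allotted to Kaede's branch passes to Kaede's issue by representation.
The 1/32 is divided into 2 equal shares of 1/64 among Isamu, Ryo.
Isamu is living and takes 1/64.
Ryo is living and takes 1/64.
Kenji is living and takes 1/32.
Takeshi is living and takes 3/16.
Hana predeceased; the 3/16 allotted to Hana's branch passes to Hana's issue by representation.
The 3/16 is divided into 3 equal shares of 1/16 among Haruki, Satoshi, Fumio.
Haruki is living and takes 1/16.
Satoshi is living and takes 1/16.
Fumio is living and takes 1/16.

Fumio 1/16; Haruki 1/16; Isamu 1/64; Kenji 1/32; Midori 1/16; Noboru 1/4; Ryo 1/64; Sachiko 1/16; Satoshi 1/16; Takeshi 3/16; Yoshiko 3/16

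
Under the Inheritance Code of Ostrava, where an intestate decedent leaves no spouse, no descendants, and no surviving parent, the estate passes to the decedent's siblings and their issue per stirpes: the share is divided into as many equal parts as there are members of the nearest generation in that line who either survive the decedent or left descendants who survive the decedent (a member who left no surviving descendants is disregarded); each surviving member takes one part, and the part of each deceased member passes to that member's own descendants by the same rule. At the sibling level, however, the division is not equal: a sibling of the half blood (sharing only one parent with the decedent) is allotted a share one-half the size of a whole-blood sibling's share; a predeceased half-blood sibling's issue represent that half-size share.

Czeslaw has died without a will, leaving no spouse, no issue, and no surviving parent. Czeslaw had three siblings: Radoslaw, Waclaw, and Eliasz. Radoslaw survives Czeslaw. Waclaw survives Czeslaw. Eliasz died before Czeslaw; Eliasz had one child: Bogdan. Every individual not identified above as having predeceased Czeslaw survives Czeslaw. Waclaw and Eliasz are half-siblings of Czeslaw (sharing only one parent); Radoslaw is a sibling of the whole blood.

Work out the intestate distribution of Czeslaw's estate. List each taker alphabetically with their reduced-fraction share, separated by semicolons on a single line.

Bogdan 1/4; Radoslaw 1/2; Waclaw 1/4

No spouse, descendants, or parent survives, so the estate passes to Czeslaw's siblings per stirpes.
Half-blood siblings count for one-half the weight of whole-blood siblings at the initial division.
Dividing 1 in proportion to weights (total weight 2): Radoslaw (weight 1) → 1/2; Waclaw (weight 1/2) → 1/4; Eliasz (weight 1/2) → 1/4.
Radoslaw is living and takes 1/2.
Waclaw is living and takes 1/4.
Eliasz predeceased; the 1/4 allotted to Eliasz's branch passes to Eliasz's issue by representation.
Bogdan is the sole taker at this level and receives the full 1/4.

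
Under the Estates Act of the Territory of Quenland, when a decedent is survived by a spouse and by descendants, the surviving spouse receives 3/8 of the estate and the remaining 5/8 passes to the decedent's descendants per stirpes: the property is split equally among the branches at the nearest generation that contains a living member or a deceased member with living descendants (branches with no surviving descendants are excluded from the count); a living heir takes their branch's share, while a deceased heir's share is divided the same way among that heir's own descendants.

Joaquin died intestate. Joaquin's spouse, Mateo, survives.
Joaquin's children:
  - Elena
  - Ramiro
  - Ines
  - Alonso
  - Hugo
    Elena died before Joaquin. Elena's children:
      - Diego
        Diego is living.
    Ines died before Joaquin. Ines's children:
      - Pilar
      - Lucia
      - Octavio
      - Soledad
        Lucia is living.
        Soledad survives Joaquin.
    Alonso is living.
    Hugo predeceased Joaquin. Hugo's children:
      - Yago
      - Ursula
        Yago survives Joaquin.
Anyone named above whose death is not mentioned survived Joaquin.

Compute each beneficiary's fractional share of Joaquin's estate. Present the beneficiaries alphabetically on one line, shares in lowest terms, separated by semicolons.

Mateo, as surviving spouse, takes 3/8.
The remaining 5/8 passes to Joaquin's descendants per stirpes.
The 5/8 is divided into 5 equal shares of 1/8 among Elena, Ramiro, Ines, Alonso, Hugo.
Elena predeceased; the 1/8 allotted to Elena's branch passes to Elena's issue by representation.
Diego is the sole taker at this level and receives the full 1/8.
Ramiro is living and takes 1/8.
Ines predeceased; the 1/8 allotted to Ines's branch passes to Ines's issue by representation.
The 1/8 is divided into 4 equal shares of 1/32 among Pilar, Lucia, Octavio, Soledad.
Pilar is living and takes 1/32.
Lucia is living and takes 1/32.
Octavio is living and takes 1/32.
Soledad is living and takes 1/32.
Alonso is living and takes 1/8.
Hugo predeceased; the 1/8 allotted to Hugo's branch passes to Hugo's issue by representation.
The 1/8 is divided into 2 equal shares of 1/16 among Yago, Ursula.
Yago is living and takes 1/16.
Ursula is living and takes 1/16.

Alonso 1/8; Diego 1/8; Lucia 1/32; Mateo 3/8; Octavio 1/32; Pilar 1/32; Ramiro 1/8; Soledad 1/32; Ursula 1/16; Yago 1/16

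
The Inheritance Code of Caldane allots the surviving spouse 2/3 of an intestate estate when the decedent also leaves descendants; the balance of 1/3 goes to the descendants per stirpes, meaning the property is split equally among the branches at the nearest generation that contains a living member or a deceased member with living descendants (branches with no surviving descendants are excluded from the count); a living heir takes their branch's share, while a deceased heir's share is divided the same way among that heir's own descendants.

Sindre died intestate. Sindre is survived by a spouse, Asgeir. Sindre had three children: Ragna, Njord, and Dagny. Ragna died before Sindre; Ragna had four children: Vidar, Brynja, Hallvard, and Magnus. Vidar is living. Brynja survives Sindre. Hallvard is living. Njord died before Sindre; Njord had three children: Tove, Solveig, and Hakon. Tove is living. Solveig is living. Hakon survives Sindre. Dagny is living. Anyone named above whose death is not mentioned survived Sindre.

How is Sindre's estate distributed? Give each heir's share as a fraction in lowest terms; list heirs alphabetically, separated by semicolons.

Asgeir, as surviving spouse, takes 2/3.
The remaining 1/3 passes to Sindre's descendants per stirpes.
The 1/3 is divided into 3 equal shares of 1/9 among Ragna, Njord, Dagny.
Ragna predeceased; the 1/9 allotted to Ragna's branch passes to Ragna's issue by representation.
The 1/9 is divided into 4 equal shares of 1/36 among Vidar, Brynja, Hallvard, Magnus.
Vidar is living and takes 1/36.
Brynja is living and takes 1/36.
Hallvard is living and takes 1/36.
Magnus is living and takes 1/36.
Njord predeceased; the 1/9 allotted to Njord's branch passes to Njord's issue by representation.
The 1/9 is divided into 3 equal shares of 1/27 among Tove, Solveig, Hakon.
Tove is living and takes 1/27.
Solveig is living and takes 1/27.
Hakon is living and takes 1/27.
Dagny is living and takes 1/9.

Asgeir 2/3; Brynja 1/36; Dagny 1/9; Hakon 1/27; Hallvard 1/36; Magnus 1/36; Solveig 1/27; Tove 1/27; Vidar 1/36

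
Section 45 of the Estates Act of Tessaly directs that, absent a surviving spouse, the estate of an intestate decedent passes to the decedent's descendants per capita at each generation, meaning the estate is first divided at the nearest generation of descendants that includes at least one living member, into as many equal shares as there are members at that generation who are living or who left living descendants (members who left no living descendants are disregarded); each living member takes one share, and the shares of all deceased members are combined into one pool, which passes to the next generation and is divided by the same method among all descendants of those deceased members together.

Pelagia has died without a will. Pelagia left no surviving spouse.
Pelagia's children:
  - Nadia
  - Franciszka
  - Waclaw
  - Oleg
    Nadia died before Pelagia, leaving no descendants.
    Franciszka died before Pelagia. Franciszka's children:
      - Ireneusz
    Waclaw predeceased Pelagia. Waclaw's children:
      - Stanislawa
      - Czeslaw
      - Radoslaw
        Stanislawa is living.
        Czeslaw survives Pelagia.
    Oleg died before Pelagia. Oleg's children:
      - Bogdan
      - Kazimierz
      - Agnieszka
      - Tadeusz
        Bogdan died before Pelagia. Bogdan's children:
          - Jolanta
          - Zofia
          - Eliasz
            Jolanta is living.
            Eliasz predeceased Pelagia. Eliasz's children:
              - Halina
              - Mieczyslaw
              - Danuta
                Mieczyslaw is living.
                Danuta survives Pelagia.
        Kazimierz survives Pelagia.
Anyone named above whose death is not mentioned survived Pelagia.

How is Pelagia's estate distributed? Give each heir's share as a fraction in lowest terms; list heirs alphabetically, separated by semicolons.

There is no surviving spouse, so the entire estate passes to Pelagia's descendants per capita at each generation.
No one at generation 1 (Franciszka, Waclaw, Oleg) is living; moving to the next generation.
At generation 2 (Ireneusz, Stanislawa, Czeslaw, Radoslaw, Bogdan, Kazimierz, Agnieszka, Tadeusz) there are 8 shares of (1)/8 = 1/8 each.
Living: Ireneusz, Stanislawa, Czeslaw, Radoslaw, Kazimierz, Agnieszka, and Tadeusz — each takes 1/8.
Deceased: Bogdan. That 1/8 share is carried to generation 3.
At generation 3 (Jolanta, Zofia, Eliasz) there are 3 shares of (1/8)/3 = 1/24 each.
Living: Jolanta and Zofia — each takes 1/24.
Deceased: Eliasz. That 1/24 share is carried to generation 4.
At generation 4 (Halina, Mieczyslaw, Danuta) there are 3 shares of (1/24)/3 = 1/72 each.
Living: Halina, Mieczyslaw, and Danuta — each takes 1/72.

Agnieszka 1/8; Czeslaw 1/8; Danuta 1/72; Halina 1/72; Ireneusz 1/8; Jolanta 1/24; Kazimierz 1/8; Mieczyslaw 1/72; Radoslaw 1/8; Stanislawa 1/8; Tadeusz 1/8; Zofia 1/24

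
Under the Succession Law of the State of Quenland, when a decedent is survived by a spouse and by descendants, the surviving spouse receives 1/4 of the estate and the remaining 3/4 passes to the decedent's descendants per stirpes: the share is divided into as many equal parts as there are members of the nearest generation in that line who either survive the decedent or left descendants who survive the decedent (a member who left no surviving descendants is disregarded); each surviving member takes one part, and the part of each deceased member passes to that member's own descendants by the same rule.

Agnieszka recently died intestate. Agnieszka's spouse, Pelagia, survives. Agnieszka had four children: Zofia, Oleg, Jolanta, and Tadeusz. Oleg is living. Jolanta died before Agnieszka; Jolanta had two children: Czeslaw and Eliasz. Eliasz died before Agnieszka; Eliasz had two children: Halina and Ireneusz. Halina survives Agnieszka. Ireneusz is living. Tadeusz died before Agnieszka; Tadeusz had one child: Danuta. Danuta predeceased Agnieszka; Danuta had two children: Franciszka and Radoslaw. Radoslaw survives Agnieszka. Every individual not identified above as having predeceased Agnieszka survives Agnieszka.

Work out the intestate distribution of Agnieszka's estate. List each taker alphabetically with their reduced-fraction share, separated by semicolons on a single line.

Czeslaw 3/32; Franciszka 3/32; Halina 3/64; Ireneusz 3/64; Oleg 3/16; Pelagia 1/4; Radoslaw 3/32; Zofia 3/16

Pelagia, as surviving spouse, takes 1/4.
The remaining 3/4 passes to Agnieszka's descendants per stirpes.
The 3/4 is divided into 4 equal shares of 3/16 among Zofia, Oleg, Jolanta, Tadeusz.
Zofia is living and takes 3/16.
Oleg is living and takes 3/16.
Jolanta predeceased; the 3/16 allotted to Jolanta's branch passes to Jolanta's issue by representation.
The 3/16 is divided into 2 equal shares of 3/32 among Czeslaw, Eliasz.
Czeslaw is living and takes 3/32.
Eliasz predeceased; the 3/32 allotted to Eliasz's branch passes to Eliasz's issue by representation.
The 3/32 is divided into 2 equal shares of 3/64 among Halina, Ireneusz.
Halina is living and takes 3/64.
Ireneusz is living and takes 3/64.
Tadeusz predeceased; the 3/16 allotted to Tadeusz's branch passes to Tadeusz's issue by representation.
Danuta's line is the sole branch at this level, so the full 3/16 passes to Danuta's issue by representation.
The 3/16 is divided into 2 equal shares of 3/32 among Franciszka, Radoslaw.
Franciszka is living and takes 3/32.
Radoslaw is living and takes 3/32.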